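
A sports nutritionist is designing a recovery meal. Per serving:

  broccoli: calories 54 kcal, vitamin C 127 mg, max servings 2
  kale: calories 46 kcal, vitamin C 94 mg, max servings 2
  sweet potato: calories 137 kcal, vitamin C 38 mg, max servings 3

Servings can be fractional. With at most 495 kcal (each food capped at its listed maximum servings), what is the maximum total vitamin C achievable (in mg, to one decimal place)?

523.8 mg

Vitamin C per kcal: broccoli 2.352, kale 2.043, sweet potato 0.2774.
Take 2 servings of broccoli: uses 108 kcal, +254.0 mg vitamin C (running total 254.0 mg).
Take 2 servings of kale: uses 92 kcal, +188.0 mg vitamin C (running total 442.0 mg).
Take 2.153 servings of sweet potato: uses 295 kcal, +81.8 mg vitamin C (running total 523.8 mg).
Greedy by best ratio exhausts the calories allowance optimally: 523.8 mg.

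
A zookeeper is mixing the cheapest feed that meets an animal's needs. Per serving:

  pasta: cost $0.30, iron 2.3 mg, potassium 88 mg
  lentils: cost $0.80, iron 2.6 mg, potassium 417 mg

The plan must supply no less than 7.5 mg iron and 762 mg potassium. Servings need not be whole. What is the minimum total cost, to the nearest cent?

$1.67

Two binding constraints pin down two serving amounts, so the optimal mix uses at most two foods. The candidates are each food alone (scaled to the tighter of iron/potassium) and each pair with both constraints tight.
pasta only: max(7.5/2.3, 762/88) = 8.659 servings → $2.60.
lentils only: max(7.5/2.6, 762/417) = 2.885 servings → $2.31.
pasta + lentils with both tight: 1.57 servings and 1.496 servings → $1.67.
The minimum over all feasible corners is $1.67.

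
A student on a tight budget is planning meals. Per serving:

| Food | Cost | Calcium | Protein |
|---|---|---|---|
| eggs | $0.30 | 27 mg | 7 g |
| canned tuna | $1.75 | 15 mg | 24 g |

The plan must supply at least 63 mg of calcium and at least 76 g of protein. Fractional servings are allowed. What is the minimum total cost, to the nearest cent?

$3.26

A basic optimal solution has at most two foods positive. Try each food alone and each pair with both targets met exactly.
eggs only: max(63/27, 76/7) = 10.86 servings → $3.26.
canned tuna only: max(63/15, 76/24) = 4.2 servings → $7.35.
eggs + canned tuna with both tight: 0.6851 servings and 2.967 servings → $5.40.
So the least-cost plan costs $3.26.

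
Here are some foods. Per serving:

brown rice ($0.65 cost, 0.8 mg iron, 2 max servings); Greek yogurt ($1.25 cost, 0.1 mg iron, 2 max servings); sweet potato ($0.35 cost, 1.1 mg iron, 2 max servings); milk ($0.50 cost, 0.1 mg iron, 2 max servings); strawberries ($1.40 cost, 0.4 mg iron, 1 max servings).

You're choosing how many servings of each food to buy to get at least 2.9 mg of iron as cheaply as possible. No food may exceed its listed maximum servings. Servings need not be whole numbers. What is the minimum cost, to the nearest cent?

Cost per mg of iron: sweet potato $0.3182, brown rice $0.8125, strawberries $3.5000, milk $5.0000, Greek yogurt $12.5000.
Take 2 servings of sweet potato: +2.2 mg iron for $0.70 (total $0.70, still need 0.7 mg).
Take 0.875 servings of brown rice: +0.7 mg iron for $0.57 (total $1.27, still need 0.0 mg).
Filling from the cheapest source first is optimal under one linear minimum: $1.27.

$1.27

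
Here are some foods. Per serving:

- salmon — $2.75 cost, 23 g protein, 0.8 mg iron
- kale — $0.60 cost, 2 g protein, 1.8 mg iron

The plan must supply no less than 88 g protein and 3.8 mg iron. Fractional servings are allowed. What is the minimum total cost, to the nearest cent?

$10.68

The cheapest plan sits at a corner of the feasible region — with two constraints it uses at most two foods.
salmon only: max(88/23, 3.8/0.8) = 4.75 servings → $13.06.
kale only: max(88/2, 3.8/1.8) = 44 servings → $26.40.
salmon + kale with both tight: 3.789 servings and 0.4271 servings → $10.68.
The minimum over all feasible corners is $10.68.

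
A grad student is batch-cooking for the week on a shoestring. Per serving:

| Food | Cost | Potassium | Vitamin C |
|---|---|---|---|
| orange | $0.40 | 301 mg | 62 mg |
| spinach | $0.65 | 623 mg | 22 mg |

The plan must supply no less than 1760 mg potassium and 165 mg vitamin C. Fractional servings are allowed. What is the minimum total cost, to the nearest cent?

$2.01

The cheapest plan sits at a corner of the feasible region — with two constraints it uses at most two foods.
orange only: max(1760/301, 165/62) = 5.847 servings → $2.34.
spinach only: max(1760/623, 165/22) = 7.5 servings → $4.88.
orange + spinach with both tight: 2.002 servings and 1.858 servings → $2.01.
The minimum over all feasible corners is $2.01.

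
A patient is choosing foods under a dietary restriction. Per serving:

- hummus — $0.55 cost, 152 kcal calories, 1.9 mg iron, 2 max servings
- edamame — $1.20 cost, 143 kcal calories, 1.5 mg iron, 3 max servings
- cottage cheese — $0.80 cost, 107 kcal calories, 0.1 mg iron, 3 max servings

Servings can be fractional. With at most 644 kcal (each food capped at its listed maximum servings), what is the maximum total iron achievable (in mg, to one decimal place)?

Iron per kcal: hummus 0.0125, edamame 0.01049, cottage cheese 0.0009346.
Take 2 servings of hummus: uses 304 kcal, +3.8 mg iron (running total 3.8 mg).
Take 2.378 servings of edamame: uses 340 kcal, +3.6 mg iron (running total 7.4 mg).
Filling greedily by iron-per-kcal is optimal for one linear limit, giving 7.4 mg.

7.4 mg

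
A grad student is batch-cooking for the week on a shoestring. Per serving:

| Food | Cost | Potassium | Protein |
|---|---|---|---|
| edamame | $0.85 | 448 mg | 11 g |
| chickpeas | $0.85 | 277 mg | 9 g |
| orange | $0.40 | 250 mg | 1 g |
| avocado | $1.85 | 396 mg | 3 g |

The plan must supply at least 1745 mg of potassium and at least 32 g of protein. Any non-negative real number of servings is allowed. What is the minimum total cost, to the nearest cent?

Check every corner: each single food scaled to meet both minima, and each pair solved so both constraints bind.
edamame only: max(1745/448, 32/11) = 3.895 servings → $3.31.
chickpeas only: max(1745/277, 32/9) = 6.3 servings → $5.35.
orange only: max(1745/250, 32/1) = 32 servings → $12.80.
avocado only: max(1745/396, 32/3) = 10.67 servings → $19.73.
edamame + chickpeas: the both-tight solution has a negative serving — not a feasible corner.
edamame + orange with both tight: 2.717 servings and 2.111 servings → $3.15.
edamame + avocado with both tight: 2.469 servings and 1.613 servings → $5.08.
chickpeas + orange with both tight: 3.17 servings and 3.467 servings → $4.08.
chickpeas + avocado with both tight: 2.721 servings and 2.503 servings → $6.94.
orange + avocado with both targets exact would need a negative amount; discard.
So the least-cost plan costs $3.15.

$3.15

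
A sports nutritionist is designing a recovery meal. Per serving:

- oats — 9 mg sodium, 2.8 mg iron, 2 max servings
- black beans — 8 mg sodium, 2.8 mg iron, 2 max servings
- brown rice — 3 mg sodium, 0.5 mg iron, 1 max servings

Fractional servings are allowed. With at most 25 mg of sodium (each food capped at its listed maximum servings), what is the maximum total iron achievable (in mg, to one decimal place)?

8.4 mg

Iron per mg sodium: black beans 0.35, oats 0.3111, brown rice 0.1667.
Take 2 servings of black beans: uses 16 mg sodium, +5.6 mg iron (running total 5.6 mg).
Take 1 serving of oats: uses 9 mg sodium, +2.8 mg iron (running total 8.4 mg).
Filling greedily by iron-per-mg sodium is optimal for one linear limit, giving 8.4 mg.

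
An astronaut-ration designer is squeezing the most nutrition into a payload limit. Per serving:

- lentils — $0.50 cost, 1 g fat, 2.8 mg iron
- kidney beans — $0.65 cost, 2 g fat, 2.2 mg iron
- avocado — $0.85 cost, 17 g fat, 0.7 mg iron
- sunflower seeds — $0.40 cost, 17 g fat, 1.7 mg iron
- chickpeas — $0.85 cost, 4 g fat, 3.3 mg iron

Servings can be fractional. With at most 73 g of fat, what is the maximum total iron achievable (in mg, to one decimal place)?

204.4 mg

Iron per g fat: lentils 2.8, kidney beans 1.1, chickpeas 0.825, sunflower seeds 0.1, avocado 0.04118.
With no serving limits, spend the whole fat allowance on lentils: 73 g / 1 g × 2.8 mg = 204.4 mg.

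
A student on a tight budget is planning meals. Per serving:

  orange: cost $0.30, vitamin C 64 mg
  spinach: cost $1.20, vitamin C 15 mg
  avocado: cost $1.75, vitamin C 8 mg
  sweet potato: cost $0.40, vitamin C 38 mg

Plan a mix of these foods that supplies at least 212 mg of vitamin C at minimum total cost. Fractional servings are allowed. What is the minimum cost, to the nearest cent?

$0.99

Cost per mg of vitamin C: orange $0.0047, sweet potato $0.0105, spinach $0.0800, avocado $0.2188.
With no serving limits, use only orange: 212 mg / 64 mg = 3.312 servings × $0.30 = $0.99.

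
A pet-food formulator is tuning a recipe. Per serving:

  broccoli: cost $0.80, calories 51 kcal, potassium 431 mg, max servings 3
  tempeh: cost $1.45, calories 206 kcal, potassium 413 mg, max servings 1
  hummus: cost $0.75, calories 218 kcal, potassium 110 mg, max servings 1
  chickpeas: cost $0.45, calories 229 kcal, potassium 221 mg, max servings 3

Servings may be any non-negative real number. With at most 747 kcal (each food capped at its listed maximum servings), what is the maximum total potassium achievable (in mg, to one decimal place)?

2080.4 mg

Potassium per kcal: broccoli 8.451, tempeh 2.005, chickpeas 0.9651, hummus 0.5046.
Take 3 servings of broccoli: uses 153 kcal, +1293.0 mg potassium (running total 1293.0 mg).
Take 1 serving of tempeh: uses 206 kcal, +413.0 mg potassium (running total 1706.0 mg).
Take 1.694 servings of chickpeas: uses 388 kcal, +374.4 mg potassium (running total 2080.4 mg).
Filling greedily by potassium-per-kcal is optimal for one linear limit, giving 2080.4 mg.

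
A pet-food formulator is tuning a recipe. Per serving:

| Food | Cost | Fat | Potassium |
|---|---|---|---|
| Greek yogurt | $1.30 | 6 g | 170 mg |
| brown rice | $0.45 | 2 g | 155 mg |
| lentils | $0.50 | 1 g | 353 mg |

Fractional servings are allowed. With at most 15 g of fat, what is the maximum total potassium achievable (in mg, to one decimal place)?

5295.0 mg

Potassium per g fat: lentils 353, brown rice 77.5, Greek yogurt 28.33.
With no serving limits, spend the whole fat allowance on lentils: 15 g / 1 g × 353 mg = 5295.0 mg.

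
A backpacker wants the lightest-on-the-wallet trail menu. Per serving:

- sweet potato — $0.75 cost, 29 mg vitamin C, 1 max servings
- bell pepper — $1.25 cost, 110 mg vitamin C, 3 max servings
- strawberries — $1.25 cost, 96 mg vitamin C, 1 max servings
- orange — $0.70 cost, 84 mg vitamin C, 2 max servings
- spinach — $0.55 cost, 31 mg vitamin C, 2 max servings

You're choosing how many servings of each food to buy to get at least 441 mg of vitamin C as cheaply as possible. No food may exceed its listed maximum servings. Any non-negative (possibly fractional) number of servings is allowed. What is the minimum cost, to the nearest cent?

$4.50

Cost per mg of vitamin C: orange $0.0083, bell pepper $0.0114, strawberries $0.0130, spinach $0.0177, sweet potato $0.0259.
Take 2 servings of orange: +168.0 mg vitamin C for $1.40 (total $1.40, still need 273.0 mg).
Take 2.482 servings of bell pepper: +273.0 mg vitamin C for $3.10 (total $4.50, still need 0.0 mg).
Filling from the cheapest source first is optimal under one linear minimum: $4.50.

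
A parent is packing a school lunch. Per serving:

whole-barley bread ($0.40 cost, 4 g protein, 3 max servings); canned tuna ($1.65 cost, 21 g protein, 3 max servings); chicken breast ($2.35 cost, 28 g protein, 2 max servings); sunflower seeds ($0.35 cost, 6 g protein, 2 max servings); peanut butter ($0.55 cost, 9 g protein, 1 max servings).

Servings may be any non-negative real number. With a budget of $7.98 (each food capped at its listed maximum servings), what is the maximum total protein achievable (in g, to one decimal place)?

Protein per dollar: sunflower seeds 17.14, peanut butter 16.36, canned tuna 12.73, chicken breast 11.91, whole-barley bread 10.
Take 2 servings of sunflower seeds: spends $0.70, +12.0 g protein (running total 12.0 g).
Take 1 serving of peanut butter: spends $0.55, +9.0 g protein (running total 21.0 g).
Take 3 servings of canned tuna: spends $4.95, +63.0 g protein (running total 84.0 g).
Take 0.7574 servings of chicken breast: spends $1.78, +21.2 g protein (running total 105.2 g).
Greedy by best ratio exhausts the cost allowance optimally: 105.2 g.

105.2 g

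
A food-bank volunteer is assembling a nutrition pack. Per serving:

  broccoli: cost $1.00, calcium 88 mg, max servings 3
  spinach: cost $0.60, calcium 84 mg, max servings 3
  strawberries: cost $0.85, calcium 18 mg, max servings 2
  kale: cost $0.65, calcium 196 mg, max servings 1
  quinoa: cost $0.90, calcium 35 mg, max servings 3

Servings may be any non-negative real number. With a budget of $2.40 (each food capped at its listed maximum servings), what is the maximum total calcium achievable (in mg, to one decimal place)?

441.0 mg

Calcium per dollar: kale 301.5, spinach 140, broccoli 88, quinoa 38.89, strawberries 21.18.
Take 1 serving of kale: spends $0.65, +196.0 mg calcium (running total 196.0 mg).
Take 2.917 servings of spinach: spends $1.75, +245.0 mg calcium (running total 441.0 mg).
Greedy by best ratio exhausts the cost allowance optimally: 441.0 mg.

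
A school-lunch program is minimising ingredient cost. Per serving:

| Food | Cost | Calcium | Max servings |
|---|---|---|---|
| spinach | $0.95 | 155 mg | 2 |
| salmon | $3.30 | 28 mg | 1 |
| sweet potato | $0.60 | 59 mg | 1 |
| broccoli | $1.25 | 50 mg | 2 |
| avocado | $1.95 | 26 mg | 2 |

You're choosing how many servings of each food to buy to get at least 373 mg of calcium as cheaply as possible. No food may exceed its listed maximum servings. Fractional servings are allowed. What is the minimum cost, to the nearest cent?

Cost per mg of calcium: spinach $0.0061, sweet potato $0.0102, broccoli $0.0250, avocado $0.0750, salmon $0.1179.
Take 2 servings of spinach: +310.0 mg calcium for $1.90 (total $1.90, still need 63.0 mg).
Take 1 serving of sweet potato: +59.0 mg calcium for $0.60 (total $2.50, still need 4.0 mg).
Take 0.08 servings of broccoli: +4.0 mg calcium for $0.10 (total $2.60, still need 0.0 mg).
Filling from the cheapest source first is optimal under one linear minimum: $2.60.

$2.60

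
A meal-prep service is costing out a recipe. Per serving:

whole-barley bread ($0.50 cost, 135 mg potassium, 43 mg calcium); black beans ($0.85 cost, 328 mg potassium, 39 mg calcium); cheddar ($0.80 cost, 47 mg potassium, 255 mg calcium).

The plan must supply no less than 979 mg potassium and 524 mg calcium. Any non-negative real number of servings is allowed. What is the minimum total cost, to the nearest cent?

With two linear requirements the optimum uses one or two foods; enumerate the corners.
whole-barley bread only: max(979/135, 524/43) = 12.19 servings → $6.09.
black beans only: max(979/328, 524/39) = 13.44 servings → $11.42.
cheddar only: max(979/47, 524/255) = 20.83 servings → $16.66.
whole-barley bread + black beans with both targets exact would need a negative amount; discard.
whole-barley bread + cheddar with both tight: 6.944 servings and 0.8839 servings → $4.18.
black beans + cheddar with both tight: 2.751 servings and 1.634 servings → $3.65.
So the least-cost plan costs $3.65.

$3.65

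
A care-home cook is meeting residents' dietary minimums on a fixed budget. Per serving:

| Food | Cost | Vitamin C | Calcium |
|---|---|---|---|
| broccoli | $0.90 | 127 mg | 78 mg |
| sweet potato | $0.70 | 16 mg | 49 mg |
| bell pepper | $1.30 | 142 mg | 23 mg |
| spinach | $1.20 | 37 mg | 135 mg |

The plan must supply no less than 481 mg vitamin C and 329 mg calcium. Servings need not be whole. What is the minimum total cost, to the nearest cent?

At the optimum either one food covers both requirements or two foods hit both targets exactly; no other combination can be cheaper.
broccoli only: max(481/127, 329/78) = 4.218 servings → $3.80.
sweet potato only: max(481/16, 329/49) = 30.06 servings → $21.04.
bell pepper only: max(481/142, 329/23) = 14.3 servings → $18.60.
spinach only: max(481/37, 329/135) = 13 servings → $15.60.
broccoli + sweet potato with both tight: 3.679 servings and 0.8573 servings → $3.91.
broccoli + bell pepper: intersection lies outside the first quadrant.
broccoli + spinach with both tight: 3.7 servings and 0.2991 servings → $3.69.
sweet potato + bell pepper with both tight: 5.41 servings and 2.778 servings → $7.40.
sweet potato + spinach with both targets exact would need a negative amount; discard.
bell pepper + spinach with both tight: 2.88 servings and 1.946 servings → $6.08.
So the least-cost plan costs $3.69.

$3.69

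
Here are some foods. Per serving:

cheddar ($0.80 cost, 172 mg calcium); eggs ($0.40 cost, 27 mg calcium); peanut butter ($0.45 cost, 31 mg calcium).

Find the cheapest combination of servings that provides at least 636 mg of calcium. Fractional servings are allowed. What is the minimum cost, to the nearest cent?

$2.96

Cost per mg of calcium: cheddar $0.0047, peanut butter $0.0145, eggs $0.0148.
With no serving limits, use only cheddar: 636 mg / 172 mg = 3.698 servings × $0.80 = $2.96.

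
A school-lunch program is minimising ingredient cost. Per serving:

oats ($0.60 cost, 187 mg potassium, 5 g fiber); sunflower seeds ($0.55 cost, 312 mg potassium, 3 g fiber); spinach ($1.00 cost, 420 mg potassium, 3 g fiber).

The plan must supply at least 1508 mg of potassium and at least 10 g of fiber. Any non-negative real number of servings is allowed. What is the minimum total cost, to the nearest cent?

Compare the cost at each extreme point of the feasible region.
oats only: max(1508/187, 10/5) = 8.064 servings → $4.84.
sunflower seeds only: max(1508/312, 10/3) = 4.833 servings → $2.66.
spinach only: max(1508/420, 10/3) = 3.59 servings → $3.59.
oats + sunflower seeds: intersection lies outside the first quadrant.
oats + spinach: intersection lies outside the first quadrant.
sunflower seeds + spinach: intersection lies outside the first quadrant.
The minimum over all feasible corners is $2.66.

$2.66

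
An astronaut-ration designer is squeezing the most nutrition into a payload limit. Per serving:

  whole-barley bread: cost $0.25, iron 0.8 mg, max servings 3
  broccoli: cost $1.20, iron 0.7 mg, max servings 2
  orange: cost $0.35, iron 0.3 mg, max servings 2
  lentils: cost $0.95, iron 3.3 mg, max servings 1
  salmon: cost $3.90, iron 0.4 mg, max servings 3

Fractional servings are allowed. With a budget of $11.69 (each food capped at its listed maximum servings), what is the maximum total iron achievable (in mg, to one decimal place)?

8.4 mg

Iron per dollar: lentils 3.474, whole-barley bread 3.2, orange 0.8571, broccoli 0.5833, salmon 0.1026.
Take 1 serving of lentils: spends $0.95, +3.3 mg iron (running total 3.3 mg).
Take 3 servings of whole-barley bread: spends $0.75, +2.4 mg iron (running total 5.7 mg).
Take 2 servings of orange: spends $0.70, +0.6 mg iron (running total 6.3 mg).
Take 2 servings of broccoli: spends $2.40, +1.4 mg iron (running total 7.7 mg).
Take 1.767 servings of salmon: spends $6.89, +0.7 mg iron (running total 8.4 mg).
Greedy by best ratio exhausts the cost allowance optimally: 8.4 mg.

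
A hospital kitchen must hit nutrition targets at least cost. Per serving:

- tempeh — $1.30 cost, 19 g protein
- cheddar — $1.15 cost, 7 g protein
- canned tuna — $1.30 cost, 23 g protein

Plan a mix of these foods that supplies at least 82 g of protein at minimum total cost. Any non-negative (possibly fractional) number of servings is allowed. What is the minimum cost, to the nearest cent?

Cost per g of protein: canned tuna $0.0565, tempeh $0.0684, cheddar $0.1643.
With no serving limits, use only canned tuna: 82 g / 23 g = 3.565 servings × $1.30 = $4.63.

$4.63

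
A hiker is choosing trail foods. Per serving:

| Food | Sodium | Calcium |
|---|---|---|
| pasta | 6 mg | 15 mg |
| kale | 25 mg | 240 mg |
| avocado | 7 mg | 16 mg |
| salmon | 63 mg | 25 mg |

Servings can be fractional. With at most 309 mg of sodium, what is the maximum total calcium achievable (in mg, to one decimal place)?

2966.4 mg

Calcium per mg sodium: kale 9.6, pasta 2.5, avocado 2.286, salmon 0.3968.
With no serving limits, spend the whole sodium allowance on kale: 309 mg / 25 mg × 240 mg = 2966.4 mg.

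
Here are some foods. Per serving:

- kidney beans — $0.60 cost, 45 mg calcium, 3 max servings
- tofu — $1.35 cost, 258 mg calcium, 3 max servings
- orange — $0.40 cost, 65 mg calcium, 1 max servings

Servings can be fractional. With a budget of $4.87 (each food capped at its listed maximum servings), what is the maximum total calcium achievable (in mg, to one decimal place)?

870.5 mg

Calcium per dollar: tofu 191.1, orange 162.5, kidney beans 75.
Take 3 servings of tofu: spends $4.05, +774.0 mg calcium (running total 774.0 mg).
Take 1 serving of orange: spends $0.40, +65.0 mg calcium (running total 839.0 mg).
Take 0.7 servings of kidney beans: spends $0.42, +31.5 mg calcium (running total 870.5 mg).
Filling greedily by calcium-per-dollar is optimal for one linear limit, giving 870.5 mg.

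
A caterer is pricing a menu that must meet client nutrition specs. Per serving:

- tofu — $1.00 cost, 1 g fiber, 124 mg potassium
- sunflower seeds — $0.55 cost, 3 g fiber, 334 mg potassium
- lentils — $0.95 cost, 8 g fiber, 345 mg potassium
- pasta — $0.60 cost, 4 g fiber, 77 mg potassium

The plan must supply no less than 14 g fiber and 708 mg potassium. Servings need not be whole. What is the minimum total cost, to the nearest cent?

This is a tiny linear program; its minimum lies at a vertex of the feasible set. List the vertices and price them.
tofu only: max(14/1, 708/124) = 14 servings → $14.00.
sunflower seeds only: max(14/3, 708/334) = 4.667 servings → $2.57.
lentils only: max(14/8, 708/345) = 2.052 servings → $1.95.
pasta only: max(14/4, 708/77) = 9.195 servings → $5.52.
tofu + sunflower seeds: intersection lies outside the first quadrant.
tofu + lentils with both tight: 1.289 servings and 1.589 servings → $2.80.
tofu + pasta with both tight: 4.186 servings and 2.453 servings → $5.66.
sunflower seeds + lentils with both tight: 0.5095 servings and 1.559 servings → $1.76.
sunflower seeds + pasta with both tight: 1.587 servings and 2.31 servings → $2.26.
lentils + pasta with both targets exact would need a negative amount; discard.
So the least-cost plan costs $1.76.

$1.76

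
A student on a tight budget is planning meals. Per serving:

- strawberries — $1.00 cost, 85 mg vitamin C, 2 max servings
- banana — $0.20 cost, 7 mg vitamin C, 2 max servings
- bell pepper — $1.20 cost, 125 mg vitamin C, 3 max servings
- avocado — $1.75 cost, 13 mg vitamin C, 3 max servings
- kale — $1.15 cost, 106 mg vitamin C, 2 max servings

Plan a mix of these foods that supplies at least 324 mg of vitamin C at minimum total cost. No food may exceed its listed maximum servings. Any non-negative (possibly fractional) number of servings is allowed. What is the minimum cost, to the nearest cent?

$3.11

Cost per mg of vitamin C: bell pepper $0.0096, kale $0.0108, strawberries $0.0118, banana $0.0286, avocado $0.1346.
Take 2.592 servings of bell pepper: +324.0 mg vitamin C for $3.11 (total $3.11, still need 0.0 mg).
Greedy by cheapest-per-mg is optimal for a single linear constraint, so the minimum cost is $3.11.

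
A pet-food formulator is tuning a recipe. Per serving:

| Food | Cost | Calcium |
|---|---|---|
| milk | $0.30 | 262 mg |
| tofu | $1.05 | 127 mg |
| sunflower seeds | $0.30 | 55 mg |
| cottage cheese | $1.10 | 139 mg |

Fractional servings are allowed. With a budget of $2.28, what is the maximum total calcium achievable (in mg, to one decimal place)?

1991.2 mg

Calcium per dollar: milk 873.3, sunflower seeds 183.3, cottage cheese 126.4, tofu 121.
With no serving limits, spend the whole cost allowance on milk: $2.28 / $0.30 × 262 mg = 1991.2 mg.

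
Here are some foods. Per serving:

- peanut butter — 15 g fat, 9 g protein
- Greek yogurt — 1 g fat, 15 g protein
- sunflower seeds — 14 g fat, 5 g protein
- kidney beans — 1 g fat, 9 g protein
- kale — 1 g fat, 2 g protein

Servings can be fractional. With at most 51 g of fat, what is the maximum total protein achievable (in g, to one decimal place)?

765.0 g

Protein per g fat: Greek yogurt 15, kidney beans 9, kale 2, peanut butter 0.6, sunflower seeds 0.3571.
With no serving limits, spend the whole fat allowance on Greek yogurt: 51 g / 1 g × 15 g = 765.0 g.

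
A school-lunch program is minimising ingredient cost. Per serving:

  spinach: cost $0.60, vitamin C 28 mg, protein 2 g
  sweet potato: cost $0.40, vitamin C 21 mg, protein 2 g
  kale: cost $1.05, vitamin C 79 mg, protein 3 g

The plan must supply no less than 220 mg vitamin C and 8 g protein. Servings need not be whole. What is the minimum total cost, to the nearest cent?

$2.92

This is a tiny linear program; its minimum lies at a vertex of the feasible set. List the vertices and price them.
spinach only: max(220/28, 8/2) = 7.857 servings → $4.71.
sweet potato only: max(220/21, 8/2) = 10.48 servings → $4.19.
kale only: max(220/79, 8/3) = 2.785 servings → $2.92.
spinach + sweet potato: the both-tight solution has a negative serving — not a feasible corner.
spinach + kale with both targets exact would need a negative amount; discard.
sweet potato + kale with both targets exact would need a negative amount; discard.
So the least-cost plan costs $2.92.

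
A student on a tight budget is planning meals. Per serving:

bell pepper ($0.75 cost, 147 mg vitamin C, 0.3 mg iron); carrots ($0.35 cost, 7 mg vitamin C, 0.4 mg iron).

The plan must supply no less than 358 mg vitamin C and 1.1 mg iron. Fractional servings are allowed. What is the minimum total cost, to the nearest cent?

bell pepper only: max(358/147, 1.1/0.3) = 3.667 servings → $2.75.
carrots only: max(358/7, 1.1/0.4) = 51.14 servings → $17.90.
bell pepper + carrots with both tight: 2.39 servings and 0.9577 servings → $2.13.
So the least-cost plan costs $2.13.

$2.13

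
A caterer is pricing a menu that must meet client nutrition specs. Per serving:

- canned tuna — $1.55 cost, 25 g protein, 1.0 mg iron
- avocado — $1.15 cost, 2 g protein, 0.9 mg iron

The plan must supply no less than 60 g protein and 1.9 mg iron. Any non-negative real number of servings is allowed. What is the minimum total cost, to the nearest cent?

Check every corner: each single food scaled to meet both minima, and each pair solved so both constraints bind.
canned tuna only: max(60/25, 1.9/1.0) = 2.4 servings → $3.72.
avocado only: max(60/2, 1.9/0.9) = 30 servings → $34.50.
canned tuna + avocado: the both-tight solution has a negative serving — not a feasible corner.
Cheapest feasible corner: $3.72.

$3.72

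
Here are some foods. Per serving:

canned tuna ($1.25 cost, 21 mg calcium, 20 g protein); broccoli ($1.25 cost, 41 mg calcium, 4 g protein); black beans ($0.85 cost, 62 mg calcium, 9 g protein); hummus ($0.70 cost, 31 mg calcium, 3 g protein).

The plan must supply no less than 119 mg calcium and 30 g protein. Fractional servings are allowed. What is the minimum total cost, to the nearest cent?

$2.35

A basic optimal solution has at most two foods positive. Try each food alone and each pair with both targets met exactly.
canned tuna only: max(119/21, 30/20) = 5.667 servings → $7.08.
broccoli only: max(119/41, 30/4) = 7.5 servings → $9.38.
black beans only: max(119/62, 30/9) = 3.333 servings → $2.83.
hummus only: max(119/31, 30/3) = 10 servings → $7.00.
canned tuna + broccoli with both tight: 1.024 servings and 2.378 servings → $4.25.
canned tuna + black beans with both tight: 0.7507 servings and 1.665 servings → $2.35.
canned tuna + hummus with both tight: 1.029 servings and 3.142 servings → $3.49.
broccoli + black beans: intersection lies outside the first quadrant.
broccoli + hummus: intersection lies outside the first quadrant.
black beans + hummus: intersection lies outside the first quadrant.
So the least-cost plan costs $2.35.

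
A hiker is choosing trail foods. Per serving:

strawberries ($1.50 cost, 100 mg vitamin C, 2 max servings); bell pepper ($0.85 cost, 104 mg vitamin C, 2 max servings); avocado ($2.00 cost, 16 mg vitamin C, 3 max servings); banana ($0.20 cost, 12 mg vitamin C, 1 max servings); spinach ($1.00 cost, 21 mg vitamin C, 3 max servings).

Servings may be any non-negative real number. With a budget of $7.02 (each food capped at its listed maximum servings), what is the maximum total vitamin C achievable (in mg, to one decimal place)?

464.5 mg

Vitamin C per dollar: bell pepper 122.4, strawberries 66.67, banana 60, spinach 21, avocado 8.
Take 2 servings of bell pepper: spends $1.70, +208.0 mg vitamin C (running total 208.0 mg).
Take 2 servings of strawberries: spends $3.00, +200.0 mg vitamin C (running total 408.0 mg).
Take 1 serving of banana: spends $0.20, +12.0 mg vitamin C (running total 420.0 mg).
Take 2.12 servings of spinach: spends $2.12, +44.5 mg vitamin C (running total 464.5 mg).
Filling greedily by vitamin C-per-dollar is optimal for one linear limit, giving 464.5 mg.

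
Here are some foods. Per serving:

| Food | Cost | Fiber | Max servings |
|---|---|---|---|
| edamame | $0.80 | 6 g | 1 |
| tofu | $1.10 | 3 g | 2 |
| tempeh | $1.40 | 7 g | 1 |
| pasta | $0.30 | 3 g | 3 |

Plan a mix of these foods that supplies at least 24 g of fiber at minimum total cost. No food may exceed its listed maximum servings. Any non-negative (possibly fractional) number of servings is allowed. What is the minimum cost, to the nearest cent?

Cost per g of fiber: pasta $0.1000, edamame $0.1333, tempeh $0.2000, tofu $0.3667.
Take 3 servings of pasta: +9.0 g fiber for $0.90 (total $0.90, still need 15.0 g).
Take 1 serving of edamame: +6.0 g fiber for $0.80 (total $1.70, still need 9.0 g).
Take 1 serving of tempeh: +7.0 g fiber for $1.40 (total $3.10, still need 2.0 g).
Take 0.6667 servings of tofu: +2.0 g fiber for $0.73 (total $3.83, still need 0.0 g).
Greedy by cheapest-per-g is optimal for a single linear constraint, so the minimum cost is $3.83.

$3.83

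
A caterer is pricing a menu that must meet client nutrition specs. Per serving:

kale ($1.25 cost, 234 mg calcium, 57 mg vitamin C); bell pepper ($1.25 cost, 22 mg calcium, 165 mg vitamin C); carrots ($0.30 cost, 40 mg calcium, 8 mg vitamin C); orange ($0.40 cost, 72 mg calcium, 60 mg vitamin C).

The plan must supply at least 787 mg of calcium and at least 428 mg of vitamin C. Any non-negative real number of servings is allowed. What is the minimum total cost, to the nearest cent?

$4.29

At the optimum either one food covers both requirements or two foods hit both targets exactly; no other combination can be cheaper.
kale only: max(787/234, 428/57) = 7.509 servings → $9.39.
bell pepper only: max(787/22, 428/165) = 35.77 servings → $44.72.
carrots only: max(787/40, 428/8) = 53.5 servings → $16.05.
orange only: max(787/72, 428/60) = 10.93 servings → $4.37.
kale + bell pepper with both tight: 3.224 servings and 1.48 servings → $5.88.
kale + carrots: intersection lies outside the first quadrant.
kale + orange with both tight: 1.651 servings and 5.565 servings → $4.29.
bell pepper + carrots with both tight: 1.685 servings and 18.75 servings → $7.73.
bell pepper + orange: the both-tight solution has a negative serving — not a feasible corner.
carrots + orange with both tight: 8.993 servings and 5.934 servings → $5.07.
Cheapest feasible corner: $4.29.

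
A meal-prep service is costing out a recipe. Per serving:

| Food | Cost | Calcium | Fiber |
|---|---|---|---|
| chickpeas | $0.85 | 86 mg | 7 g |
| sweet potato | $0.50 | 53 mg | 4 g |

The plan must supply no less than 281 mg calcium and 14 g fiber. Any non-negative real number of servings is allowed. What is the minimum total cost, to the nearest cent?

$2.65

chickpeas only: max(281/86, 14/7) = 3.267 servings → $2.78.
sweet potato only: max(281/53, 14/4) = 5.302 servings → $2.65.
chickpeas + sweet potato: intersection lies outside the first quadrant.
Cheapest feasible corner: $2.65.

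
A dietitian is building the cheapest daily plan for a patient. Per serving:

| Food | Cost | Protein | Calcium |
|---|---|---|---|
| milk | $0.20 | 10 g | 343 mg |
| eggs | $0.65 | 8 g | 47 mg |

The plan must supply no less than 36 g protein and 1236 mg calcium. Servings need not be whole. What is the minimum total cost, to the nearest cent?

Compare the cost at each extreme point of the feasible region.
milk only: max(36/10, 1236/343) = 3.603 servings → $0.72.
eggs only: max(36/8, 1236/47) = 26.3 servings → $17.09.
milk + eggs: the both-tight solution has a negative serving — not a feasible corner.
So the least-cost plan costs $0.72.

$0.72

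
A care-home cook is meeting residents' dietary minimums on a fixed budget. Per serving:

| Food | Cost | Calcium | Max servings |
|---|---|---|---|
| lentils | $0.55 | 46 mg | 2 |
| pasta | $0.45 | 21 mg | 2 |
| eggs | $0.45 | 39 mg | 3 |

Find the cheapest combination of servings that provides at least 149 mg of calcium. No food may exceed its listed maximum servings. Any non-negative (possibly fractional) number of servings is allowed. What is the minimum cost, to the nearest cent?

Cost per mg of calcium: eggs $0.0115, lentils $0.0120, pasta $0.0214.
Take 3 servings of eggs: +117.0 mg calcium for $1.35 (total $1.35, still need 32.0 mg).
Take 0.6957 servings of lentils: +32.0 mg calcium for $0.38 (total $1.73, still need 0.0 mg).
Filling from the cheapest source first is optimal under one linear minimum: $1.73.

$1.73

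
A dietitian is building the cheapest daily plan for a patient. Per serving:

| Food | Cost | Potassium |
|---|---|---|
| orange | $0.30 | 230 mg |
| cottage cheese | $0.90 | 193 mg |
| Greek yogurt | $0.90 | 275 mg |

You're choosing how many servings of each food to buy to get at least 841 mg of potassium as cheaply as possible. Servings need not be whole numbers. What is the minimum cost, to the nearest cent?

$1.10

Cost per mg of potassium: orange $0.0013, Greek yogurt $0.0033, cottage cheese $0.0047.
With no serving limits, use only orange: 841 mg / 230 mg = 3.657 servings × $0.30 = $1.10.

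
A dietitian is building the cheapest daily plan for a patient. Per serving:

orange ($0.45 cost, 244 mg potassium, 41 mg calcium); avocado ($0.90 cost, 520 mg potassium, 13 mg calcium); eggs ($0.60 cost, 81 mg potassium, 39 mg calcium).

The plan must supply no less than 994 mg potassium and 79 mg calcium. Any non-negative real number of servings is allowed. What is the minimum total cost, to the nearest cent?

$1.76

Check every corner: each single food scaled to meet both minima, and each pair solved so both constraints bind.
orange only: max(994/244, 79/41) = 4.074 servings → $1.83.
avocado only: max(994/520, 79/13) = 6.077 servings → $5.47.
eggs only: max(994/81, 79/39) = 12.27 servings → $7.36.
orange + avocado with both tight: 1.552 servings and 1.183 servings → $1.76.
orange + eggs with both targets exact would need a negative amount; discard.
avocado + eggs with both tight: 1.683 servings and 1.465 servings → $2.39.
So the least-cost plan costs $1.76.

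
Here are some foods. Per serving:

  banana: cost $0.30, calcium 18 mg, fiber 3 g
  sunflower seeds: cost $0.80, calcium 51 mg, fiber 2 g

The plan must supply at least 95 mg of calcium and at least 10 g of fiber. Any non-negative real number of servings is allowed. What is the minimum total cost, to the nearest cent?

At the optimum either one food covers both requirements or two foods hit both targets exactly; no other combination can be cheaper.
banana only: max(95/18, 10/3) = 5.278 servings → $1.58.
sunflower seeds only: max(95/51, 10/2) = 5 servings → $4.00.
banana + sunflower seeds with both tight: 2.735 servings and 0.8974 servings → $1.54.
Cheapest feasible corner: $1.54.

$1.54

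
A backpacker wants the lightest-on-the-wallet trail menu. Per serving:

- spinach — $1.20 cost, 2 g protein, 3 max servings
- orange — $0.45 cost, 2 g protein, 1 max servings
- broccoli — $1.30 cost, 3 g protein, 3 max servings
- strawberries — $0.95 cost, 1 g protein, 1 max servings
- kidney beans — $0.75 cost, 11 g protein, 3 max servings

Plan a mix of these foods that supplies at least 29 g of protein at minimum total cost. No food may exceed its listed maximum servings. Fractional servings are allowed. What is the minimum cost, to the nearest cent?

Cost per g of protein: kidney beans $0.0682, orange $0.2250, broccoli $0.4333, spinach $0.6000, strawberries $0.9500.
Take 2.636 servings of kidney beans: +29.0 g protein for $1.98 (total $1.98, still need 0.0 g).
Greedy by cheapest-per-g is optimal for a single linear constraint, so the minimum cost is $1.98.

$1.98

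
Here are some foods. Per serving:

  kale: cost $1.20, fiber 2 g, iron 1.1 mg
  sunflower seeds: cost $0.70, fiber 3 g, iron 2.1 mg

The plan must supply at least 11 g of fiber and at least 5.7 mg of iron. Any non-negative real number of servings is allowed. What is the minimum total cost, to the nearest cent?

Check every corner: each single food scaled to meet both minima, and each pair solved so both constraints bind.
kale only: max(11/2, 5.7/1.1) = 5.5 servings → $6.60.
sunflower seeds only: max(11/3, 5.7/2.1) = 3.667 servings → $2.57.
kale + sunflower seeds: the both-tight solution has a negative serving — not a feasible corner.
The minimum over all feasible corners is $2.57.

$2.57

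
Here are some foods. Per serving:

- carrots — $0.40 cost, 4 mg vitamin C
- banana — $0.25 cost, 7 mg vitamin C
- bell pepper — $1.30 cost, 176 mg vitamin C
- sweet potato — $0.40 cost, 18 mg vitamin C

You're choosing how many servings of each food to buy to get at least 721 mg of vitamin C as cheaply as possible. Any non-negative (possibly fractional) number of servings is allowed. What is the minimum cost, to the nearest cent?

Cost per mg of vitamin C: bell pepper $0.0074, sweet potato $0.0222, banana $0.0357, carrots $0.1000.
With no serving limits, use only bell pepper: 721 mg / 176 mg = 4.097 servings × $1.30 = $5.33.

$5.33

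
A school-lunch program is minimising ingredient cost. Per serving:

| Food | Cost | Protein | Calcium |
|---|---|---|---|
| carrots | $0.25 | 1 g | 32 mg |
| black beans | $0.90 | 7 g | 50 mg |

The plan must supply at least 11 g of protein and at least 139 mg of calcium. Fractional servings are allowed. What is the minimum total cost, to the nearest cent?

$1.71

For a min-cost LP with two ≥-constraints, a basic feasible solution has at most two positive variables.
carrots only: max(11/1, 139/32) = 11 servings → $2.75.
black beans only: max(11/7, 139/50) = 2.78 servings → $2.50.
carrots + black beans with both tight: 2.431 servings and 1.224 servings → $1.71.
So the least-cost plan costs $1.71.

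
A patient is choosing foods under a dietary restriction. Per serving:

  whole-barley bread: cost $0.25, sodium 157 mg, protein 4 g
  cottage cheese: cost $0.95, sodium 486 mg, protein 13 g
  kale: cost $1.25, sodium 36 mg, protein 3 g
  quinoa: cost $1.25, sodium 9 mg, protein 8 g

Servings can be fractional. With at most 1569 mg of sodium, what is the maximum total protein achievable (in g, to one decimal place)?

Protein per mg sodium: quinoa 0.8889, kale 0.08333, cottage cheese 0.02675, whole-barley bread 0.02548.
With no serving limits, spend the whole sodium allowance on quinoa: 1569 mg / 9 mg × 8 g = 1394.7 g.

1394.7 g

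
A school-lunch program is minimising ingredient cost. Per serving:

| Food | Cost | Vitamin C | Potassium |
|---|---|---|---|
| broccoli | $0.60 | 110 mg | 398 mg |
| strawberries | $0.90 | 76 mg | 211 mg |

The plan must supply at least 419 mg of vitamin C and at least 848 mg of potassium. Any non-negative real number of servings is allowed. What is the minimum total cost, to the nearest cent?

$2.29

The cheapest plan sits at a corner of the feasible region — with two constraints it uses at most two foods.
broccoli only: max(419/110, 848/398) = 3.809 servings → $2.29.
strawberries only: max(419/76, 848/211) = 5.513 servings → $4.96.
broccoli + strawberries with both targets exact would need a negative amount; discard.
So the least-cost plan costs $2.29.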